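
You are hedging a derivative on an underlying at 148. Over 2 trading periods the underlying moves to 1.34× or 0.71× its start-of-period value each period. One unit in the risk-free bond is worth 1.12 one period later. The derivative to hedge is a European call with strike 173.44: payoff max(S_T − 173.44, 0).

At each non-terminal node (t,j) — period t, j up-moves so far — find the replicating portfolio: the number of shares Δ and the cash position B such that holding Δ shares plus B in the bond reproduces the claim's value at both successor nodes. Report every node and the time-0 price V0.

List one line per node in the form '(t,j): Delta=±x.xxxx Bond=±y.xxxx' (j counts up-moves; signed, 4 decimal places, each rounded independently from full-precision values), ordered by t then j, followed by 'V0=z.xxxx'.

No-arbitrage ⇒ martingale measure with p* = (R−d)/(u−d) = 0.6508.
Payoff layer (t=2): V(2,0)=0.0000, V(2,1)=0.0000, V(2,2)=92.3088
  t=1,j=0: stock 105.0800 → up 140.8072 (V=0.0000), down 74.6068 (V=0.0000). Price 0.0000; hedge Δ=0.0000, bond B=0.0000.
  t=1,j=1: stock 198.3200 → up 265.7488 (V=92.3088), down 140.8072 (V=0.0000). Price 53.6375; hedge Δ=0.7388, bond B=-92.8844.
  t=0,j=0: stock 148.0000 → up 198.3200 (V=53.6375), down 105.0800 (V=0.0000). Price 31.1669; hedge Δ=0.5753, bond B=-53.9720.
Root portfolio cost Δ·148+B reproduces V0=31.1669.

(0,0): Delta=0.5753 Bond=-53.9720
(1,0): Delta=0.0000 Bond=0.0000
(1,1): Delta=0.7388 Bond=-92.8844
V0=31.1669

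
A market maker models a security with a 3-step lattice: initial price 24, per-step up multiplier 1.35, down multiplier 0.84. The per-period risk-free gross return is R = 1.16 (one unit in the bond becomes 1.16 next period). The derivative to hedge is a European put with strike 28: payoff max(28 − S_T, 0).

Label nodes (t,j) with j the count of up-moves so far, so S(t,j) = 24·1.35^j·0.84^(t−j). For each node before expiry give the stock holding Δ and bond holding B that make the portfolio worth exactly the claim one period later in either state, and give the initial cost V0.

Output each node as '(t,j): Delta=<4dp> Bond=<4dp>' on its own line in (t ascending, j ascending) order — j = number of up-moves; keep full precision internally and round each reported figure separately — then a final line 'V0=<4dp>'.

No-arbitrage ⇒ martingale measure with p* = (R−d)/(u−d) = 0.6275.
At expiry t=3: V(3,0)=13.7751, V(3,1)=5.1386, V(3,2)=0.0000, V(3,3)=0.0000
  t=2,j=0: stock 16.9344 → up 22.8614 (V=5.1386), down 14.2249 (V=13.7751). Price 7.2035; hedge Δ=-1.0000, bond B=24.1379.
  t=2,j=1: stock 27.2160 → up 36.7416 (V=0.0000), down 22.8614 (V=5.1386). Price 1.6503; hedge Δ=-0.3702, bond B=11.7259.
  t=2,j=2: stock 43.7400 → up 59.0490 (V=0.0000), down 36.7416 (V=0.0000). Price 0.0000; hedge Δ=0.0000, bond B=0.0000.
  t=1,j=0: stock 20.1600 → up 27.2160 (V=1.6503), down 16.9344 (V=7.2035). Price 3.2062; hedge Δ=-0.5401, bond B=14.0948.
  t=1,j=1: stock 32.4000 → up 43.7400 (V=0.0000), down 27.2160 (V=1.6503). Price 0.5300; hedge Δ=-0.0999, bond B=3.7659.
  t=0,j=0: stock 24.0000 → up 32.4000 (V=0.5300), down 20.1600 (V=3.2062). Price 1.3164; hedge Δ=-0.2186, bond B=6.5638.
Each (Δ,B) replicates both successor values, so the strategy is self-financing and V0 is arbitrage-free.

(0,0): Delta=-0.2186 Bond=6.5638
(1,0): Delta=-0.5401 Bond=14.0948
(1,1): Delta=-0.0999 Bond=3.7659
(2,0): Delta=-1.0000 Bond=24.1379
(2,1): Delta=-0.3702 Bond=11.7259
(2,2): Delta=0.0000 Bond=0.0000
V0=1.3164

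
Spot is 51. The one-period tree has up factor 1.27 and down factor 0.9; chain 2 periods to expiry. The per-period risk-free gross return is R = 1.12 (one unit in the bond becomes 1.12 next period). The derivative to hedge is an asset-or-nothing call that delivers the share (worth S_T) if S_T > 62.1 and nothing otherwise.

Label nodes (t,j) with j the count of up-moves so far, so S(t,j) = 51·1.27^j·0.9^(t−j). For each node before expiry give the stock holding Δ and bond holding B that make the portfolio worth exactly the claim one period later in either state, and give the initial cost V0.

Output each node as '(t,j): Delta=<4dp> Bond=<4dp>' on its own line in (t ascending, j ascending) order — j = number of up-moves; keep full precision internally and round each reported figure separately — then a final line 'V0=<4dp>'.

(0,0): Delta=2.3142 Bond=-94.8426
(1,0): Delta=0.0000 Bond=0.0000
(1,1): Delta=3.4324 Bond=-178.6489
V0=23.1837

The replicating-portfolio and risk-neutral prices coincide; use p* = (1.12−0.9)/(1.27−0.9) = 0.5946 for the latter.
Terminal values V(2,·): V(2,0)=0.0000, V(2,1)=0.0000, V(2,2)=82.2579
Node (1,0) S=45.9000: V=(p*·0.0000+(1−p*)·0.0000)/1.12=0.0000; Δ=(0.0000−0.0000)/(58.2930−41.3100)=0.0000; B=V−Δ·S=0.0000
Node (1,1) S=64.7700: V=(p*·82.2579+(1−p*)·0.0000)/1.12=43.6697; Δ=(82.2579−0.0000)/(82.2579−58.2930)=3.4324; B=V−Δ·S=-178.6489
Node (0,0) S=51.0000: V=(p*·43.6697+(1−p*)·0.0000)/1.12=23.1837; Δ=(43.6697−0.0000)/(64.7700−45.9000)=2.3142; B=V−Δ·S=-94.8426
The time-0 hedge costs 23.1837, which is the no-arbitrage price.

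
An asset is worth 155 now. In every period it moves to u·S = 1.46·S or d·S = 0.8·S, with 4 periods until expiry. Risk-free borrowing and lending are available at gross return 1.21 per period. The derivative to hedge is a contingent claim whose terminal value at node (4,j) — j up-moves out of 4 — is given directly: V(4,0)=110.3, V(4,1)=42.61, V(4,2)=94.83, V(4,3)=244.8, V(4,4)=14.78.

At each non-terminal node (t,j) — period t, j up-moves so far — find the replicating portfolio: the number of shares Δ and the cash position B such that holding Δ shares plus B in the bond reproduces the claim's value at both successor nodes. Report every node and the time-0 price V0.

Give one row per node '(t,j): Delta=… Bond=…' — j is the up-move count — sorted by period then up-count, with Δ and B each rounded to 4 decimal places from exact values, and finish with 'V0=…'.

No-arbitrage ⇒ martingale measure with p* = (R−d)/(u−d) = 0.6212.
At expiry t=4: V(4,0)=110.3000, V(4,1)=42.6100, V(4,2)=94.8300, V(4,3)=244.8000, V(4,4)=14.7800
(3,0): S=79.3600. Δ = (V_up−V_dn)/(S_up−S_dn) = (42.6100−110.3000)/(115.8656−63.4880) = -1.2923. V = [p*·42.6100 + (1−p*)·110.3000]/1.21 = 56.4051. B = V − Δ·S = 158.9657.
(3,1): S=144.8320. Δ = (V_up−V_dn)/(S_up−S_dn) = (94.8300−42.6100)/(211.4547−115.8656) = 0.5463. V = [p*·94.8300 + (1−p*)·42.6100]/1.21 = 62.0245. B = V − Δ·S = -17.0967.
(3,2): S=264.3184. Δ = (V_up−V_dn)/(S_up−S_dn) = (244.8000−94.8300)/(385.9049−211.4547) = 0.8597. V = [p*·244.8000 + (1−p*)·94.8300]/1.21 = 155.3663. B = V − Δ·S = -71.8610.
(3,3): S=482.3811. Δ = (V_up−V_dn)/(S_up−S_dn) = (14.7800−244.8000)/(704.2764−385.9049) = -0.7225. V = [p*·14.7800 + (1−p*)·244.8000]/1.21 = 84.2221. B = V − Δ·S = 432.7373.
(2,0): S=99.2000. Δ = (V_up−V_dn)/(S_up−S_dn) = (62.0245−56.4051)/(144.8320−79.3600) = 0.0858. V = [p*·62.0245 + (1−p*)·56.4051]/1.21 = 49.5008. B = V − Δ·S = 40.9865.
(2,1): S=181.0400. Δ = (V_up−V_dn)/(S_up−S_dn) = (155.3663−62.0245)/(264.3184−144.8320) = 0.7812. V = [p*·155.3663 + (1−p*)·62.0245]/1.21 = 99.1814. B = V − Δ·S = -42.2454.
(2,2): S=330.3980. Δ = (V_up−V_dn)/(S_up−S_dn) = (84.2221−155.3663)/(482.3811−264.3184) = -0.3263. V = [p*·84.2221 + (1−p*)·155.3663]/1.21 = 91.8766. B = V − Δ·S = 199.6707.
(1,0): S=124.0000. Δ = (V_up−V_dn)/(S_up−S_dn) = (99.1814−49.5008)/(181.0400−99.2000) = 0.6070. V = [p*·99.1814 + (1−p*)·49.5008]/1.21 = 66.4157. B = V − Δ·S = -8.8580.
(1,1): S=226.3000. Δ = (V_up−V_dn)/(S_up−S_dn) = (91.8766−99.1814)/(330.3980−181.0400) = -0.0489. V = [p*·91.8766 + (1−p*)·99.1814]/1.21 = 78.2178. B = V − Δ·S = 89.2858.
(0,0): S=155.0000. Δ = (V_up−V_dn)/(S_up−S_dn) = (78.2178−66.4157)/(226.3000−124.0000) = 0.1154. V = [p*·78.2178 + (1−p*)·66.4157]/1.21 = 60.9482. B = V − Δ·S = 43.0662.
Root portfolio cost Δ·155+B reproduces V0=60.9482.

(0,0): Delta=0.1154 Bond=43.0662
(1,0): Delta=0.6070 Bond=-8.8580
(1,1): Delta=-0.0489 Bond=89.2858
(2,0): Delta=0.0858 Bond=40.9865
(2,1): Delta=0.7812 Bond=-42.2454
(2,2): Delta=-0.3263 Bond=199.6707
(3,0): Delta=-1.2923 Bond=158.9657
(3,1): Delta=0.5463 Bond=-17.0967
(3,2): Delta=0.8597 Bond=-71.8610
(3,3): Delta=-0.7225 Bond=432.7373
V0=60.9482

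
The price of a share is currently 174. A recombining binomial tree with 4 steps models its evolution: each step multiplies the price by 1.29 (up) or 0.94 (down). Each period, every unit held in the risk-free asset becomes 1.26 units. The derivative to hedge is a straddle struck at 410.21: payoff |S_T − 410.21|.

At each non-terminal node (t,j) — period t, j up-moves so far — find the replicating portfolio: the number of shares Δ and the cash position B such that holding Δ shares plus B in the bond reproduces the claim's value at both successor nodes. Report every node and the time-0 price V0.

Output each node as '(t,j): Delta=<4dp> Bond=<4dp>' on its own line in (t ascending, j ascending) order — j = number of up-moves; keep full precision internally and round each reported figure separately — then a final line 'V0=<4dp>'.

(0,0): Delta=-0.1012 Bond=46.0746
(1,0): Delta=-1.0000 Bond=205.0664
(1,1): Delta=-0.0398 Bond=44.2716
(2,0): Delta=-1.0000 Bond=258.3837
(2,1): Delta=-1.0000 Bond=258.3837
(2,2): Delta=0.0258 Bond=36.7883
(3,0): Delta=-1.0000 Bond=325.5635
(3,1): Delta=-1.0000 Bond=325.5635
(3,2): Delta=-1.0000 Bond=325.5635
(3,3): Delta=0.0959 Bond=20.1773
V0=28.4708

Under the risk-neutral measure, an up-move has probability p* = (R−d)/(u−d) = 0.9143 and values discount at R = 1.26.
At expiry t=4: V(4,0)=274.3597, V(4,1)=223.7771, V(4,2)=154.3606, V(4,3)=59.0975, V(4,4)=71.6358
  t=3,j=0: stock 144.5216 → up 186.4329 (V=223.7771), down 135.8503 (V=274.3597). Price 181.0419; hedge Δ=-1.0000, bond B=325.5635.
  t=3,j=1: stock 198.3329 → up 255.8494 (V=154.3606), down 186.4329 (V=223.7771). Price 127.2306; hedge Δ=-1.0000, bond B=325.5635.
  t=3,j=2: stock 272.1802 → up 351.1125 (V=59.0975), down 255.8494 (V=154.3606). Price 53.3833; hedge Δ=-1.0000, bond B=325.5635.
  t=3,j=3: stock 373.5239 → up 481.8458 (V=71.6358), down 351.1125 (V=59.0975). Price 56.0009; hedge Δ=0.0959, bond B=20.1773.
  t=2,j=0: stock 153.7464 → up 198.3329 (V=127.2306), down 144.5216 (V=181.0419). Price 104.6373; hedge Δ=-1.0000, bond B=258.3837.
  t=2,j=1: stock 210.9924 → up 272.1802 (V=53.3833), down 198.3329 (V=127.2306). Price 47.3913; hedge Δ=-1.0000, bond B=258.3837.
  t=2,j=2: stock 289.5534 → up 373.5239 (V=56.0009), down 272.1802 (V=53.3833). Price 44.2671; hedge Δ=0.0258, bond B=36.7883.
  t=1,j=0: stock 163.5600 → up 210.9924 (V=47.3913), down 153.7464 (V=104.6373). Price 41.5064; hedge Δ=-1.0000, bond B=205.0664.
  t=1,j=1: stock 224.4600 → up 289.5534 (V=44.2671), down 210.9924 (V=47.3913). Price 35.3451; hedge Δ=-0.0398, bond B=44.2716.
  t=0,j=0: stock 174.0000 → up 224.4600 (V=35.3451), down 163.5600 (V=41.5064). Price 28.4708; hedge Δ=-0.1012, bond B=46.0746.
Check: Δ(0,0)·S0 + B(0,0) = 28.4708 = V0.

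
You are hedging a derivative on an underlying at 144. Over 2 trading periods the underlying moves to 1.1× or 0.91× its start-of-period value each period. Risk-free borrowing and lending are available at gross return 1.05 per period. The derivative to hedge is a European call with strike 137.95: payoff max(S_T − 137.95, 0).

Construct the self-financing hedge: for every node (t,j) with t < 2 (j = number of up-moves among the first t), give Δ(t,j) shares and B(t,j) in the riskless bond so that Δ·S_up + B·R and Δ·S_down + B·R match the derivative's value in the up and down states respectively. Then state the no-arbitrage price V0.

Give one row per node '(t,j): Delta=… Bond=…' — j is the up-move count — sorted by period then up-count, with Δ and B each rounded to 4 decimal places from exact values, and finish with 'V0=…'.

(0,0): Delta=0.8287 Bond=-99.2782
(1,0): Delta=0.2488 Bond=-28.2533
(1,1): Delta=1.0000 Bond=-131.3810
V0=20.0501

Under the risk-neutral measure, an up-move has probability p* = (R−d)/(u−d) = 0.7368 and values discount at R = 1.05.
Terminal payoffs: V(2,0)=0.0000, V(2,1)=6.1940, V(2,2)=36.2900
Node (1,0) S=131.0400: V=(p*·6.1940+(1−p*)·0.0000)/1.05=4.3467; Δ=(6.1940−0.0000)/(144.1440−119.2464)=0.2488; B=V−Δ·S=-28.2533
Node (1,1) S=158.4000: V=(p*·36.2900+(1−p*)·6.1940)/1.05=27.0190; Δ=(36.2900−6.1940)/(174.2400−144.1440)=1.0000; B=V−Δ·S=-131.3810
Node (0,0) S=144.0000: V=(p*·27.0190+(1−p*)·4.3467)/1.05=20.0501; Δ=(27.0190−4.3467)/(158.4000−131.0400)=0.8287; B=V−Δ·S=-99.2782
Each (Δ,B) replicates both successor values, so the strategy is self-financing and V0 is arbitrage-free.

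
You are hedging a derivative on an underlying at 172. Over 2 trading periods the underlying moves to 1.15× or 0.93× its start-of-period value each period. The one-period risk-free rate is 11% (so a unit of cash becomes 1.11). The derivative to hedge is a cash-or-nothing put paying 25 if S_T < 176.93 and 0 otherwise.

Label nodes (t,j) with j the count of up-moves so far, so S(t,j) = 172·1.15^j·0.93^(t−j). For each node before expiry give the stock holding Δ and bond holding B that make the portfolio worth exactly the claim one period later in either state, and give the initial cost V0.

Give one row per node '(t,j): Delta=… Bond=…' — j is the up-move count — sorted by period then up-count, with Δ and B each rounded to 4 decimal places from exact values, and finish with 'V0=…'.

Risk-neutral probability p* = (R−d)/(u−d) = (1.11−0.93)/(1.15−0.93) = 0.8182.
Terminal payoffs: V(2,0)=25.0000, V(2,1)=0.0000, V(2,2)=0.0000
Node (1,0) S=159.9600: V=(p*·0.0000+(1−p*)·25.0000)/1.11=4.0950; Δ=(0.0000−25.0000)/(183.9540−148.7628)=-0.7104; B=V−Δ·S=117.7314
Node (1,1) S=197.8000: V=(p*·0.0000+(1−p*)·0.0000)/1.11=0.0000; Δ=(0.0000−0.0000)/(227.4700−183.9540)=0.0000; B=V−Δ·S=0.0000
Node (0,0) S=172.0000: V=(p*·0.0000+(1−p*)·4.0950)/1.11=0.6708; Δ=(0.0000−4.0950)/(197.8000−159.9600)=-0.1082; B=V−Δ·S=19.2844
Self-financing check: at every node Δ·S+B equals the discounted successor values.

(0,0): Delta=-0.1082 Bond=19.2844
(1,0): Delta=-0.7104 Bond=117.7314
(1,1): Delta=0.0000 Bond=0.0000
V0=0.6708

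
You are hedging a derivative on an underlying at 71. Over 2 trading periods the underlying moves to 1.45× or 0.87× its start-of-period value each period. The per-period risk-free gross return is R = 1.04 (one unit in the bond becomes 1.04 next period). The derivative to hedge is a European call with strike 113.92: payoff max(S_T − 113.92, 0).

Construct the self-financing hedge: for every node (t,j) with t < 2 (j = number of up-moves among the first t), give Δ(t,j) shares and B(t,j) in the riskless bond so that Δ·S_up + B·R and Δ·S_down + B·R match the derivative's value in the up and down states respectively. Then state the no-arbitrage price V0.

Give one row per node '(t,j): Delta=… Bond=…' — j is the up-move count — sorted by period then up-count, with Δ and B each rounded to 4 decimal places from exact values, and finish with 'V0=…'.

Since d<R<u, set p* = (R−d)/(u−d) = 0.2931; price each node as the discounted p*-expectation of its children.
At expiry t=2: V(2,0)=0.0000, V(2,1)=0.0000, V(2,2)=35.3575
Node (1,0) S=61.7700: V=(p*·0.0000+(1−p*)·0.0000)/1.04=0.0000; Δ=(0.0000−0.0000)/(89.5665−53.7399)=0.0000; B=V−Δ·S=0.0000
Node (1,1) S=102.9500: V=(p*·35.3575+(1−p*)·0.0000)/1.04=9.9648; Δ=(35.3575−0.0000)/(149.2775−89.5665)=0.5921; B=V−Δ·S=-50.9964
Node (0,0) S=71.0000: V=(p*·9.9648+(1−p*)·0.0000)/1.04=2.8084; Δ=(9.9648−0.0000)/(102.9500−61.7700)=0.2420; B=V−Δ·S=-14.3723
Each (Δ,B) replicates both successor values, so the strategy is self-financing and V0 is arbitrage-free.

(0,0): Delta=0.2420 Bond=-14.3723
(1,0): Delta=0.0000 Bond=0.0000
(1,1): Delta=0.5921 Bond=-50.9964
V0=2.8084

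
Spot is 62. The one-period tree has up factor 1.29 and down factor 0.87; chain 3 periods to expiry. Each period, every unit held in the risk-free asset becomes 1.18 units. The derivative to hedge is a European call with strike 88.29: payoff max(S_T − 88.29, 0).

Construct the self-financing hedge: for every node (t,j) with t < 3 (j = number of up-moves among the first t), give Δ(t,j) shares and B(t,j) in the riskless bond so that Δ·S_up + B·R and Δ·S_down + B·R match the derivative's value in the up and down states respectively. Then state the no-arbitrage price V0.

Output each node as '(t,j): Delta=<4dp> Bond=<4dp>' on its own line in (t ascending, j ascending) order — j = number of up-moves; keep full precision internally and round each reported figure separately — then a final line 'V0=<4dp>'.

Under the risk-neutral measure, an up-move has probability p* = (R−d)/(u−d) = 0.7381 and values discount at R = 1.18.
Payoff layer (t=3): V(3,0)=0.0000, V(3,1)=0.0000, V(3,2)=1.4716, V(3,3)=44.8047
  t=2,j=0: stock 46.9278 → up 60.5369 (V=0.0000), down 40.8272 (V=0.0000). Price 0.0000; hedge Δ=0.0000, bond B=0.0000.
  t=2,j=1: stock 69.5826 → up 89.7616 (V=1.4716), down 60.5369 (V=0.0000). Price 0.9205; hedge Δ=0.0504, bond B=-2.5832.
  t=2,j=2: stock 103.1742 → up 133.0947 (V=44.8047), down 89.7616 (V=1.4716). Price 28.3522; hedge Δ=1.0000, bond B=-74.8220.
  t=1,j=0: stock 53.9400 → up 69.5826 (V=0.9205), down 46.9278 (V=0.0000). Price 0.5758; hedge Δ=0.0406, bond B=-1.6158.
  t=1,j=1: stock 79.9800 → up 103.1742 (V=28.3522), down 69.5826 (V=0.9205). Price 17.9387; hedge Δ=0.8166, bond B=-47.3749.
  t=0,j=0: stock 62.0000 → up 79.9800 (V=17.9387), down 53.9400 (V=0.5758). Price 11.3485; hedge Δ=0.6668, bond B=-29.9918.
Check: Δ(0,0)·S0 + B(0,0) = 11.3485 = V0.

(0,0): Delta=0.6668 Bond=-29.9918
(1,0): Delta=0.0406 Bond=-1.6158
(1,1): Delta=0.8166 Bond=-47.3749
(2,0): Delta=0.0000 Bond=0.0000
(2,1): Delta=0.0504 Bond=-2.5832
(2,2): Delta=1.0000 Bond=-74.8220
V0=11.3485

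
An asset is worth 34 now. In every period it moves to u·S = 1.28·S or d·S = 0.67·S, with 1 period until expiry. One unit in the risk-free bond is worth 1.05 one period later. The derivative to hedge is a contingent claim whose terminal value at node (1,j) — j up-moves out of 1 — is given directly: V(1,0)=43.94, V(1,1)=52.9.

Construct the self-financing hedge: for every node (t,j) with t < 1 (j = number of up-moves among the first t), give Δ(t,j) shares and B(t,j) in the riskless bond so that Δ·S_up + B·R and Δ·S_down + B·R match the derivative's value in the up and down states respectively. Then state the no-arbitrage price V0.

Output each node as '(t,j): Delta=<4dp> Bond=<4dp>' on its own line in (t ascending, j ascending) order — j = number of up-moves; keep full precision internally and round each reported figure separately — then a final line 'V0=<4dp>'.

The replicating-portfolio and risk-neutral prices coincide; use p* = (1.05−0.67)/(1.28−0.67) = 0.6230 for the latter.
Terminal payoffs: V(1,0)=43.9400, V(1,1)=52.9000
Node (0,0) S=34.0000: V=(p*·52.9000+(1−p*)·43.9400)/1.05=47.1635; Δ=(52.9000−43.9400)/(43.5200−22.7800)=0.4320; B=V−Δ·S=32.4749
Check: Δ(0,0)·S0 + B(0,0) = 47.1635 = V0.

(0,0): Delta=0.4320 Bond=32.4749
V0=47.1635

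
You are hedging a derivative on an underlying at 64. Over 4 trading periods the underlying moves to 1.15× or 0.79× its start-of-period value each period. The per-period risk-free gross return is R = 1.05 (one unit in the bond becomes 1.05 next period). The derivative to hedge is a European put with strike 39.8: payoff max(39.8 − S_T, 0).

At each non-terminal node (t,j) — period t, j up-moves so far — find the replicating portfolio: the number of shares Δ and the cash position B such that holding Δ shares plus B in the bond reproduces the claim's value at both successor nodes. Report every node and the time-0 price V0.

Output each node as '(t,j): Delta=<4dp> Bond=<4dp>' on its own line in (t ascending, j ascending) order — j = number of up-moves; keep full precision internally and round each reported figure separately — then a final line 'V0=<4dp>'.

(0,0): Delta=-0.0311 Bond=2.2450
(1,0): Delta=-0.1139 Bond=6.5417
(1,1): Delta=-0.0093 Bond=0.7479
(2,0): Delta=-0.3770 Bond=17.3776
(2,1): Delta=-0.0444 Bond=2.8269
(2,2): Delta=0.0000 Bond=0.0000
(3,0): Delta=-1.0000 Bond=37.9048
(3,1): Delta=-0.2124 Bond=10.6857
(3,2): Delta=0.0000 Bond=0.0000
(3,3): Delta=0.0000 Bond=0.0000
V0=0.2518

Under the risk-neutral measure, an up-move has probability p* = (R−d)/(u−d) = 0.7222 and values discount at R = 1.05.
At expiry t=4: V(4,0)=14.8719, V(4,1)=3.5123, V(4,2)=0.0000, V(4,3)=0.0000, V(4,4)=0.0000
(3,0): S=31.5545. Δ = (V_up−V_dn)/(S_up−S_dn) = (3.5123−14.8719)/(36.2877−24.9281) = -1.0000. V = [p*·3.5123 + (1−p*)·14.8719]/1.05 = 6.3503. B = V − Δ·S = 37.9048.
(3,1): S=45.9338. Δ = (V_up−V_dn)/(S_up−S_dn) = (0.0000−3.5123)/(52.8238−36.2877) = -0.2124. V = [p*·0.0000 + (1−p*)·3.5123]/1.05 = 0.9292. B = V − Δ·S = 10.6857.
(3,2): S=66.8656. Δ = (V_up−V_dn)/(S_up−S_dn) = (0.0000−0.0000)/(76.8954−52.8238) = 0.0000. V = [p*·0.0000 + (1−p*)·0.0000]/1.05 = 0.0000. B = V − Δ·S = 0.0000.
(3,3): S=97.3360. Δ = (V_up−V_dn)/(S_up−S_dn) = (0.0000−0.0000)/(111.9364−76.8954) = 0.0000. V = [p*·0.0000 + (1−p*)·0.0000]/1.05 = 0.0000. B = V − Δ·S = 0.0000.
(2,0): S=39.9424. Δ = (V_up−V_dn)/(S_up−S_dn) = (0.9292−6.3503)/(45.9338−31.5545) = -0.3770. V = [p*·0.9292 + (1−p*)·6.3503]/1.05 = 2.3191. B = V − Δ·S = 17.3776.
(2,1): S=58.1440. Δ = (V_up−V_dn)/(S_up−S_dn) = (0.0000−0.9292)/(66.8656−45.9338) = -0.0444. V = [p*·0.0000 + (1−p*)·0.9292]/1.05 = 0.2458. B = V − Δ·S = 2.8269.
(2,2): S=84.6400. Δ = (V_up−V_dn)/(S_up−S_dn) = (0.0000−0.0000)/(97.3360−66.8656) = 0.0000. V = [p*·0.0000 + (1−p*)·0.0000]/1.05 = 0.0000. B = V − Δ·S = 0.0000.
(1,0): S=50.5600. Δ = (V_up−V_dn)/(S_up−S_dn) = (0.2458−2.3191)/(58.1440−39.9424) = -0.1139. V = [p*·0.2458 + (1−p*)·2.3191]/1.05 = 0.7826. B = V − Δ·S = 6.5417.
(1,1): S=73.6000. Δ = (V_up−V_dn)/(S_up−S_dn) = (0.0000−0.2458)/(84.6400−58.1440) = -0.0093. V = [p*·0.0000 + (1−p*)·0.2458]/1.05 = 0.0650. B = V − Δ·S = 0.7479.
(0,0): S=64.0000. Δ = (V_up−V_dn)/(S_up−S_dn) = (0.0650−0.7826)/(73.6000−50.5600) = -0.0311. V = [p*·0.0650 + (1−p*)·0.7826]/1.05 = 0.2518. B = V − Δ·S = 2.2450.
The time-0 hedge costs 0.2518, which is the no-arbitrage price.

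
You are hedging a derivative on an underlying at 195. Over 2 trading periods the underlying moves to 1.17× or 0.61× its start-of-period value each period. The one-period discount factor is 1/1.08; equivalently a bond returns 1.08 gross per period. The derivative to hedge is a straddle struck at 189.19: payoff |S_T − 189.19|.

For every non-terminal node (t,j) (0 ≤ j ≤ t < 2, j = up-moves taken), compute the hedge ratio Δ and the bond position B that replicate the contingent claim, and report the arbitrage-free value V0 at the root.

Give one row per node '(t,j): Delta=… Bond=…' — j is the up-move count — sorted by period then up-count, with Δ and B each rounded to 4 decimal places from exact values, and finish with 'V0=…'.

(0,0): Delta=0.1065 Bond=40.3264
(1,0): Delta=-1.0000 Bond=175.1759
(1,1): Delta=0.2170 Bond=18.3480
V0=61.1025

Since d<R<u, set p* = (R−d)/(u−d) = 0.8393; price each node as the discounted p*-expectation of its children.
Terminal values V(2,·): V(2,0)=116.6305, V(2,1)=50.0185, V(2,2)=77.7455
Node (1,0) S=118.9500: V=(p*·50.0185+(1−p*)·116.6305)/1.08=56.2259; Δ=(50.0185−116.6305)/(139.1715−72.5595)=-1.0000; B=V−Δ·S=175.1759
Node (1,1) S=228.1500: V=(p*·77.7455+(1−p*)·50.0185)/1.08=67.8605; Δ=(77.7455−50.0185)/(266.9355−139.1715)=0.2170; B=V−Δ·S=18.3480
Node (0,0) S=195.0000: V=(p*·67.8605+(1−p*)·56.2259)/1.08=61.1025; Δ=(67.8605−56.2259)/(228.1500−118.9500)=0.1065; B=V−Δ·S=40.3264
Self-financing check: at every node Δ·S+B equals the discounted successor values.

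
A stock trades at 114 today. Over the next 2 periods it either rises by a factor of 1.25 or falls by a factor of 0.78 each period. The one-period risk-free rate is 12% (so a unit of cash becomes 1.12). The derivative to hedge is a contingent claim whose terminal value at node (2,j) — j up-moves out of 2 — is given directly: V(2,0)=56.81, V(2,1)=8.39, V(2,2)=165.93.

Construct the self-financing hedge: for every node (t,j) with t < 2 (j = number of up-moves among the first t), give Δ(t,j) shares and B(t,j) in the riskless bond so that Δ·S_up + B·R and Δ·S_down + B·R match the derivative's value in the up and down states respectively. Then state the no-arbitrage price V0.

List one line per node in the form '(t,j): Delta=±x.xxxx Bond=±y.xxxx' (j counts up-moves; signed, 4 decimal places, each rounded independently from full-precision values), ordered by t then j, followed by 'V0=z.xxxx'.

No-arbitrage ⇒ martingale measure with p* = (R−d)/(u−d) = 0.7234.
Payoff layer (t=2): V(2,0)=56.8100, V(2,1)=8.3900, V(2,2)=165.9300
(1,0): S=88.9200. Δ = (V_up−V_dn)/(S_up−S_dn) = (8.3900−56.8100)/(111.1500−69.3576) = -1.1586. V = [p*·8.3900 + (1−p*)·56.8100]/1.12 = 19.4489. B = V − Δ·S = 122.4702.
(1,1): S=142.5000. Δ = (V_up−V_dn)/(S_up−S_dn) = (165.9300−8.3900)/(178.1250−111.1500) = 2.3522. V = [p*·165.9300 + (1−p*)·8.3900]/1.12 = 109.2456. B = V − Δ·S = -225.9459.
(0,0): S=114.0000. Δ = (V_up−V_dn)/(S_up−S_dn) = (109.2456−19.4489)/(142.5000−88.9200) = 1.6759. V = [p*·109.2456 + (1−p*)·19.4489]/1.12 = 75.3645. B = V − Δ·S = -115.6924.
Root portfolio cost Δ·114+B reproduces V0=75.3645.

(0,0): Delta=1.6759 Bond=-115.6924
(1,0): Delta=-1.1586 Bond=122.4702
(1,1): Delta=2.3522 Bond=-225.9459
V0=75.3645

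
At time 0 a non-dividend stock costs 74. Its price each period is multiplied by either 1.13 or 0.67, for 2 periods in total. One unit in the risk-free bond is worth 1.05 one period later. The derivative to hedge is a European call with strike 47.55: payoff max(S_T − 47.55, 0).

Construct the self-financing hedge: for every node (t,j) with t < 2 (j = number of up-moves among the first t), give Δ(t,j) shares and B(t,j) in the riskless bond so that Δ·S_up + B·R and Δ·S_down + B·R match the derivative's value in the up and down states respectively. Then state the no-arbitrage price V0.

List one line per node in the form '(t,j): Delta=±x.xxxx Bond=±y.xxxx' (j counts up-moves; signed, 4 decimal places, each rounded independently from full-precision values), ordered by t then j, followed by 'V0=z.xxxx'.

The replicating-portfolio and risk-neutral prices coincide; use p* = (1.05−0.67)/(1.13−0.67) = 0.8261 for the latter.
At expiry t=2: V(2,0)=0.0000, V(2,1)=8.4754, V(2,2)=46.9406
Node (1,0) S=49.5800: V=(p*·8.4754+(1−p*)·0.0000)/1.05=6.6680; Δ=(8.4754−0.0000)/(56.0254−33.2186)=0.3716; B=V−Δ·S=-11.7568
Node (1,1) S=83.6200: V=(p*·46.9406+(1−p*)·8.4754)/1.05=38.3343; Δ=(46.9406−8.4754)/(94.4906−56.0254)=1.0000; B=V−Δ·S=-45.2857
Node (0,0) S=74.0000: V=(p*·38.3343+(1−p*)·6.6680)/1.05=31.2639; Δ=(38.3343−6.6680)/(83.6200−49.5800)=0.9303; B=V−Δ·S=-37.5758
The time-0 hedge costs 31.2639, which is the no-arbitrage price.

(0,0): Delta=0.9303 Bond=-37.5758
(1,0): Delta=0.3716 Bond=-11.7568
(1,1): Delta=1.0000 Bond=-45.2857
V0=31.2639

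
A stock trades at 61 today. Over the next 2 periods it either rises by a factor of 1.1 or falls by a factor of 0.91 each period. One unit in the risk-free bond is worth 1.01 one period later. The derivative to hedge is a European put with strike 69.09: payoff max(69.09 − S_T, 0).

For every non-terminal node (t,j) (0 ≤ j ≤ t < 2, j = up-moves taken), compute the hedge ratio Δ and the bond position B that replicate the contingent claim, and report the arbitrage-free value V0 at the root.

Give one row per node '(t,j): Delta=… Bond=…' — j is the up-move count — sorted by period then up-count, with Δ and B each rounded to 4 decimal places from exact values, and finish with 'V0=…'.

Since d<R<u, set p* = (R−d)/(u−d) = 0.5263; price each node as the discounted p*-expectation of its children.
Terminal values V(2,·): V(2,0)=18.5759, V(2,1)=8.0290, V(2,2)=0.0000
Node (1,0) S=55.5100: V=(p*·8.0290+(1−p*)·18.5759)/1.01=12.8959; Δ=(8.0290−18.5759)/(61.0610−50.5141)=-1.0000; B=V−Δ·S=68.4059
Node (1,1) S=67.1000: V=(p*·0.0000+(1−p*)·8.0290)/1.01=3.7656; Δ=(0.0000−8.0290)/(73.8100−61.0610)=-0.6298; B=V−Δ·S=46.0234
Node (0,0) S=61.0000: V=(p*·3.7656+(1−p*)·12.8959)/1.01=8.0104; Δ=(3.7656−12.8959)/(67.1000−55.5100)=-0.7878; B=V−Δ·S=56.0650
Self-financing check: at every node Δ·S+B equals the discounted successor values.

(0,0): Delta=-0.7878 Bond=56.0650
(1,0): Delta=-1.0000 Bond=68.4059
(1,1): Delta=-0.6298 Bond=46.0234
V0=8.0104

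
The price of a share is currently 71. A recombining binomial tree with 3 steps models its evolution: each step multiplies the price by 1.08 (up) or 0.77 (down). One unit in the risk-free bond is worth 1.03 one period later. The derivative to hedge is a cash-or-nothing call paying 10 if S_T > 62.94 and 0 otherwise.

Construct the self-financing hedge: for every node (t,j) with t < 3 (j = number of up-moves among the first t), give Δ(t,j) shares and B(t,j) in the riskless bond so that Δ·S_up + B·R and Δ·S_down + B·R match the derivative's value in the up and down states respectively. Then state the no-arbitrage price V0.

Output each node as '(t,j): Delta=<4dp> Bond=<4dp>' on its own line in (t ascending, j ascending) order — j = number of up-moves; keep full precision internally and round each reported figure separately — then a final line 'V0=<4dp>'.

(0,0): Delta=0.1159 Bond=0.2875
(1,0): Delta=0.4805 Bond=-19.6366
(1,1): Delta=0.0659 Bond=4.1294
(2,0): Delta=0.0000 Bond=0.0000
(2,1): Delta=0.5463 Bond=-24.1153
(2,2): Delta=0.0000 Bond=9.7087
V0=8.5140

Under the risk-neutral measure, an up-move has probability p* = (R−d)/(u−d) = 0.8387 and values discount at R = 1.03.
Terminal payoffs: V(3,0)=0.0000, V(3,1)=0.0000, V(3,2)=10.0000, V(3,3)=10.0000
(2,0): S=42.0959. Δ = (V_up−V_dn)/(S_up−S_dn) = (0.0000−0.0000)/(45.4636−32.4138) = 0.0000. V = [p*·0.0000 + (1−p*)·0.0000]/1.03 = 0.0000. B = V − Δ·S = 0.0000.
(2,1): S=59.0436. Δ = (V_up−V_dn)/(S_up−S_dn) = (10.0000−0.0000)/(63.7671−45.4636) = 0.5463. V = [p*·10.0000 + (1−p*)·0.0000]/1.03 = 8.1428. B = V − Δ·S = -24.1153.
(2,2): S=82.8144. Δ = (V_up−V_dn)/(S_up−S_dn) = (10.0000−10.0000)/(89.4396−63.7671) = 0.0000. V = [p*·10.0000 + (1−p*)·10.0000]/1.03 = 9.7087. B = V − Δ·S = 9.7087.
(1,0): S=54.6700. Δ = (V_up−V_dn)/(S_up−S_dn) = (8.1428−0.0000)/(59.0436−42.0959) = 0.4805. V = [p*·8.1428 + (1−p*)·0.0000]/1.03 = 6.6305. B = V − Δ·S = -19.6366.
(1,1): S=76.6800. Δ = (V_up−V_dn)/(S_up−S_dn) = (9.7087−8.1428)/(82.8144−59.0436) = 0.0659. V = [p*·9.7087 + (1−p*)·8.1428]/1.03 = 9.1807. B = V − Δ·S = 4.1294.
(0,0): S=71.0000. Δ = (V_up−V_dn)/(S_up−S_dn) = (9.1807−6.6305)/(76.6800−54.6700) = 0.1159. V = [p*·9.1807 + (1−p*)·6.6305]/1.03 = 8.5140. B = V − Δ·S = 0.2875.
The time-0 hedge costs 8.5140, which is the no-arbitrage price.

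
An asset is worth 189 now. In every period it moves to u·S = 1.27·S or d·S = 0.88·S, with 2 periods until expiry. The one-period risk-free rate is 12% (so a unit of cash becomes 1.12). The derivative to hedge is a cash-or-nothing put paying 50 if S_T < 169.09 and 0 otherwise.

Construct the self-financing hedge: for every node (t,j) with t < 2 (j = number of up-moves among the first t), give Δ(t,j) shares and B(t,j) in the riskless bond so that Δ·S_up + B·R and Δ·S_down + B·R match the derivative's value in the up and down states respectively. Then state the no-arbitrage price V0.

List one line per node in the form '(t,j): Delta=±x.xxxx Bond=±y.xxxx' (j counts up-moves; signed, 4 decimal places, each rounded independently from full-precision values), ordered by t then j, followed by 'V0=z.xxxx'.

Since d<R<u, set p* = (R−d)/(u−d) = 0.6154; price each node as the discounted p*-expectation of its children.
Terminal values V(2,·): V(2,0)=50.0000, V(2,1)=0.0000, V(2,2)=0.0000
  t=1,j=0: stock 166.3200 → up 211.2264 (V=0.0000), down 146.3616 (V=50.0000). Price 17.1703; hedge Δ=-0.7708, bond B=145.3755.
  t=1,j=1: stock 240.0300 → up 304.8381 (V=0.0000), down 211.2264 (V=0.0000). Price 0.0000; hedge Δ=0.0000, bond B=0.0000.
  t=0,j=0: stock 189.0000 → up 240.0300 (V=0.0000), down 166.3200 (V=17.1703). Price 5.8964; hedge Δ=-0.2329, bond B=49.9229.
Self-financing check: at every node Δ·S+B equals the discounted successor values.

(0,0): Delta=-0.2329 Bond=49.9229
(1,0): Delta=-0.7708 Bond=145.3755
(1,1): Delta=0.0000 Bond=0.0000
V0=5.8964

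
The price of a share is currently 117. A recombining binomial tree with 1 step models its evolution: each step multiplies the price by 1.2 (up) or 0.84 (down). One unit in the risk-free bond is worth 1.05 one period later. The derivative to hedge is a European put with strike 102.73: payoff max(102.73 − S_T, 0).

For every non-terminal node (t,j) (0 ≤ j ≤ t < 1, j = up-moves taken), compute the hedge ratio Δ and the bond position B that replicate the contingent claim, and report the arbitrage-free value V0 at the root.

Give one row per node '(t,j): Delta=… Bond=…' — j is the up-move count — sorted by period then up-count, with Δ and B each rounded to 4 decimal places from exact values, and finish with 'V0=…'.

(0,0): Delta=-0.1057 Bond=14.1270
V0=1.7659

Risk-neutral probability p* = (R−d)/(u−d) = (1.05−0.84)/(1.2−0.84) = 0.5833.
At expiry t=1: V(1,0)=4.4500, V(1,1)=0.0000
Node (0,0) S=117.0000: V=(p*·0.0000+(1−p*)·4.4500)/1.05=1.7659; Δ=(0.0000−4.4500)/(140.4000−98.2800)=-0.1057; B=V−Δ·S=14.1270
Check: Δ(0,0)·S0 + B(0,0) = 1.7659 = V0.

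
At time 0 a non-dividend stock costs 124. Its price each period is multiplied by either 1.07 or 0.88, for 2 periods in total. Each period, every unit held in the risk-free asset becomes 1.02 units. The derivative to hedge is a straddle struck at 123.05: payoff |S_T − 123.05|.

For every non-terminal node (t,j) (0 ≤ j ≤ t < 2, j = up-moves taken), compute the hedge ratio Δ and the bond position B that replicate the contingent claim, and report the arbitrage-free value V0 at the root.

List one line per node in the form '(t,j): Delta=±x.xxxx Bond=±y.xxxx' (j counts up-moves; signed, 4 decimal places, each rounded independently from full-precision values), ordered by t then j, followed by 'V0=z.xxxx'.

(0,0): Delta=0.1601 Bond=-5.8360
(1,0): Delta=-1.0000 Bond=120.6373
(1,1): Delta=0.5008 Bond=-51.1634
V0=14.0162

The replicating-portfolio and risk-neutral prices coincide; use p* = (1.02−0.88)/(1.07−0.88) = 0.7368 for the latter.
Payoff layer (t=2): V(2,0)=27.0244, V(2,1)=6.2916, V(2,2)=18.9176
  t=1,j=0: stock 109.1200 → up 116.7584 (V=6.2916), down 96.0256 (V=27.0244). Price 11.5173; hedge Δ=-1.0000, bond B=120.6373.
  t=1,j=1: stock 132.6800 → up 141.9676 (V=18.9176), down 116.7584 (V=6.2916). Price 15.2892; hedge Δ=0.5008, bond B=-51.1634.
  t=0,j=0: stock 124.0000 → up 132.6800 (V=15.2892), down 109.1200 (V=11.5173). Price 14.0162; hedge Δ=0.1601, bond B=-5.8360.
Each (Δ,B) replicates both successor values, so the strategy is self-financing and V0 is arbitrage-free.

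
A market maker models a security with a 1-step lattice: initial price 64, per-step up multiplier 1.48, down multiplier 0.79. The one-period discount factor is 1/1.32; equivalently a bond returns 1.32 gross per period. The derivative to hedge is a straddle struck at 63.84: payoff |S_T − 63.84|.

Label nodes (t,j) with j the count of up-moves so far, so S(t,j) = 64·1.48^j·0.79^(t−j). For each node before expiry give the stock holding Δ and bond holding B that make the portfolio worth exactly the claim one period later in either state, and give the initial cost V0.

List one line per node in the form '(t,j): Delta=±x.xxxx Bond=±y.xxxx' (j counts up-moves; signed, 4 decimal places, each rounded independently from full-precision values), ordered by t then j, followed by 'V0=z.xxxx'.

(0,0): Delta=0.3986 Bond=-5.2051
V0=20.3022

Risk-neutral probability p* = (R−d)/(u−d) = (1.32−0.79)/(1.48−0.79) = 0.7681.
Payoff layer (t=1): V(1,0)=13.2800, V(1,1)=30.8800
Node (0,0) S=64.0000: V=(p*·30.8800+(1−p*)·13.2800)/1.32=20.3022; Δ=(30.8800−13.2800)/(94.7200−50.5600)=0.3986; B=V−Δ·S=-5.2051
Each (Δ,B) replicates both successor values, so the strategy is self-financing and V0 is arbitrage-free.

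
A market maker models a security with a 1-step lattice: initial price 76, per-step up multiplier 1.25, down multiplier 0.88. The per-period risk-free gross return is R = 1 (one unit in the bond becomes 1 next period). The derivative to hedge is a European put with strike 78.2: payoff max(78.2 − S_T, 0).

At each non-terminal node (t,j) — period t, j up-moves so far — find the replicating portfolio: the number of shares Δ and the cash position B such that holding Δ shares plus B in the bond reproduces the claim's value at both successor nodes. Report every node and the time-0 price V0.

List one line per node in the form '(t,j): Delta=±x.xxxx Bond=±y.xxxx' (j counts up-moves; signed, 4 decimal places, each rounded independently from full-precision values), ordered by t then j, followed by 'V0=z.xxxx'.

(0,0): Delta=-0.4026 Bond=38.2432
V0=7.6486

No-arbitrage ⇒ martingale measure with p* = (R−d)/(u−d) = 0.3243.
Payoff layer (t=1): V(1,0)=11.3200, V(1,1)=0.0000
  t=0,j=0: stock 76.0000 → up 95.0000 (V=0.0000), down 66.8800 (V=11.3200). Price 7.6486; hedge Δ=-0.4026, bond B=38.2432.
Root portfolio cost Δ·76+B reproduces V0=7.6486.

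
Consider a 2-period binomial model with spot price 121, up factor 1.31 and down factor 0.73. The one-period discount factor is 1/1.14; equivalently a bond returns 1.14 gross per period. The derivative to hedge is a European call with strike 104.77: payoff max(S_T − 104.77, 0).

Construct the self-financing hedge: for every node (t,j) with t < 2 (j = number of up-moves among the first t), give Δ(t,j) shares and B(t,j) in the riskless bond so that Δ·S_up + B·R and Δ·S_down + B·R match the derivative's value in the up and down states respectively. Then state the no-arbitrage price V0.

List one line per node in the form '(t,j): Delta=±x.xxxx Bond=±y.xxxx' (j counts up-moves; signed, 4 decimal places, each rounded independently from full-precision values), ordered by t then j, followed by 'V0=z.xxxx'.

(0,0): Delta=0.8524 Bond=-60.0941
(1,0): Delta=0.2136 Bond=-12.0809
(1,1): Delta=1.0000 Bond=-91.9035
V0=43.0462

The replicating-portfolio and risk-neutral prices coincide; use p* = (1.14−0.73)/(1.31−0.73) = 0.7069 for the latter.
At expiry t=2: V(2,0)=0.0000, V(2,1)=10.9423, V(2,2)=102.8781
Node (1,0) S=88.3300: V=(p*·10.9423+(1−p*)·0.0000)/1.14=6.7852; Δ=(10.9423−0.0000)/(115.7123−64.4809)=0.2136; B=V−Δ·S=-12.0809
Node (1,1) S=158.5100: V=(p*·102.8781+(1−p*)·10.9423)/1.14=66.6065; Δ=(102.8781−10.9423)/(207.6481−115.7123)=1.0000; B=V−Δ·S=-91.9035
Node (0,0) S=121.0000: V=(p*·66.6065+(1−p*)·6.7852)/1.14=43.0462; Δ=(66.6065−6.7852)/(158.5100−88.3300)=0.8524; B=V−Δ·S=-60.0941
Check: Δ(0,0)·S0 + B(0,0) = 43.0462 = V0.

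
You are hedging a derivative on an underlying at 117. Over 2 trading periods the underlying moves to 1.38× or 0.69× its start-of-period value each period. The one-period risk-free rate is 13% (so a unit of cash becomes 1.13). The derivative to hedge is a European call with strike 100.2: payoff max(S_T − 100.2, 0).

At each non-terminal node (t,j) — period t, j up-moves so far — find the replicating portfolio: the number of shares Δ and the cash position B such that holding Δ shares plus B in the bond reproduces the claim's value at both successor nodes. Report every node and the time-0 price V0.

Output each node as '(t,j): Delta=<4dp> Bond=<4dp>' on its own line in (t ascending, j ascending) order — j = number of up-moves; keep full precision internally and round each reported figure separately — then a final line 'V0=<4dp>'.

Under the risk-neutral measure, an up-move has probability p* = (R−d)/(u−d) = 0.6377 and values discount at R = 1.13.
Terminal values V(2,·): V(2,0)=0.0000, V(2,1)=11.2074, V(2,2)=122.6148
Node (1,0) S=80.7300: V=(p*·11.2074+(1−p*)·0.0000)/1.13=6.3246; Δ=(11.2074−0.0000)/(111.4074−55.7037)=0.2012; B=V−Δ·S=-9.9181
Node (1,1) S=161.4600: V=(p*·122.6148+(1−p*)·11.2074)/1.13=72.7874; Δ=(122.6148−11.2074)/(222.8148−111.4074)=1.0000; B=V−Δ·S=-88.6726
Node (0,0) S=117.0000: V=(p*·72.7874+(1−p*)·6.3246)/1.13=43.1033; Δ=(72.7874−6.3246)/(161.4600−80.7300)=0.8233; B=V−Δ·S=-53.2198
Each (Δ,B) replicates both successor values, so the strategy is self-financing and V0 is arbitrage-free.

(0,0): Delta=0.8233 Bond=-53.2198
(1,0): Delta=0.2012 Bond=-9.9181
(1,1): Delta=1.0000 Bond=-88.6726
V0=43.1033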